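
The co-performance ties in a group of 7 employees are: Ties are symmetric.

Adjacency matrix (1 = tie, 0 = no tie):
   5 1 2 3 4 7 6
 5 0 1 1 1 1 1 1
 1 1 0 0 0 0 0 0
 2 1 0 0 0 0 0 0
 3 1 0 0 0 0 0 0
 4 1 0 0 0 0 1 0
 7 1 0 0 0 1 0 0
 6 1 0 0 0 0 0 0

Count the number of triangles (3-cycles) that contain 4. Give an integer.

1

4's neighbors: 5 and 7.
Neighbor pairs that are themselves tied: 4–5–7. Each forms one triangle with 4, for 1 in total.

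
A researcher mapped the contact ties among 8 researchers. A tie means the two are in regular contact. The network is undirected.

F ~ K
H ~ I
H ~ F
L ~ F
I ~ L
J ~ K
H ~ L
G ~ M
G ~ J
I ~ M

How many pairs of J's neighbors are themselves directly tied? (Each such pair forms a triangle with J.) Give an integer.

0

J's neighbors are G and K, but none of them are tied to each other, so no triangle contains J.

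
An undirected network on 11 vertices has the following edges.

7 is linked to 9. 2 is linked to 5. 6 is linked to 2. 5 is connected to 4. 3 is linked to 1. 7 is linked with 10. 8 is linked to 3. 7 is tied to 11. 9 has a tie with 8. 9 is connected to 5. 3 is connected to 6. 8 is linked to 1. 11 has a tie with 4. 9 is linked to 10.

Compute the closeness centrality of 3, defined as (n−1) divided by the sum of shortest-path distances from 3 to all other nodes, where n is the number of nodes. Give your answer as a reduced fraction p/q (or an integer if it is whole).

Distances from 3: 1:1, 2:2, 4:4, 5:3, 6:1, 7:3, 8:1, 9:2, 10:3, 11:4. Sum = 24.
n = 11, so closeness = 10/24 = 5/12.

5/12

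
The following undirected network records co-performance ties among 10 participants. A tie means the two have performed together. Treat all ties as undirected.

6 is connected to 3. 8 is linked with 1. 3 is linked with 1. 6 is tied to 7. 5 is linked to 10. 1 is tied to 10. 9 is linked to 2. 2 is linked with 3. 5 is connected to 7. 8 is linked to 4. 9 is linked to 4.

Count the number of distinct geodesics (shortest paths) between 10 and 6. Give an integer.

2

The shortest distance is 3. The length-3 paths are: 10–5–7–6; 10–1–3–6.
That gives 2 distinct shortest paths.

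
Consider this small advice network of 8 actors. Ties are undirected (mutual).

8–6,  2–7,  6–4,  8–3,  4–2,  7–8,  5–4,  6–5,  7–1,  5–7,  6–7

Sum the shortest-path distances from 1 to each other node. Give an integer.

Distances from 1: 2:2, 3:3, 4:3, 5:2, 6:2, 7:1, 8:2.
Sum = 2 + 3 + 3 + 2 + 2 + 1 + 2 = 15.

15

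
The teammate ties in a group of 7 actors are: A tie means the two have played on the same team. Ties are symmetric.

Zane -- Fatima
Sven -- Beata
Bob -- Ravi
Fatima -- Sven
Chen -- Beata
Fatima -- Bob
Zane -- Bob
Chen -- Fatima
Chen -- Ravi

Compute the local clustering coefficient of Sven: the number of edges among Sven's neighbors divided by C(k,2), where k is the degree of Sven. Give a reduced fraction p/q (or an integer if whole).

Sven's neighbors: Beata and Fatima (k = 2).
Possible neighbor pairs: C(2,2) = 1. Edges among them: none → e = 0.
Clustering(Sven) = 0/1.

0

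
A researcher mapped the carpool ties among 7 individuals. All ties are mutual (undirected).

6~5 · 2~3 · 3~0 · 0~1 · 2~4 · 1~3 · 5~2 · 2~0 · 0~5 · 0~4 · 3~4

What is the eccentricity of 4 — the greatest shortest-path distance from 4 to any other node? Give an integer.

3

Distances from 4: 0:1, 1:2, 2:1, 3:1, 5:2, 6:3.
The largest is 3 (to 6), so the eccentricity of 4 is 3.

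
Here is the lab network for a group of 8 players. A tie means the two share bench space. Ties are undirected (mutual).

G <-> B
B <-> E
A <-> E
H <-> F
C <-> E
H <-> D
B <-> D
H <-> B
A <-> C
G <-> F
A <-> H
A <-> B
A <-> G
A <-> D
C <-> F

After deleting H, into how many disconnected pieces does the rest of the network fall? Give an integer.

1

H's neighbors (A, B, D, and F) remain reachable from one another through other ties, so the rest of the network stays in one piece.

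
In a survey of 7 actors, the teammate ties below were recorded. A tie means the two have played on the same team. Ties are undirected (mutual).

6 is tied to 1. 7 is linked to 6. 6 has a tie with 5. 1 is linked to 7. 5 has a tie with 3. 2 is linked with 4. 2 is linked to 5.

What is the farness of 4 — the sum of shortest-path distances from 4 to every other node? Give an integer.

17

Distances from 4: 1:4, 2:1, 3:3, 5:2, 6:3, 7:4.
Sum = 4 + 1 + 3 + 2 + 3 + 4 = 17.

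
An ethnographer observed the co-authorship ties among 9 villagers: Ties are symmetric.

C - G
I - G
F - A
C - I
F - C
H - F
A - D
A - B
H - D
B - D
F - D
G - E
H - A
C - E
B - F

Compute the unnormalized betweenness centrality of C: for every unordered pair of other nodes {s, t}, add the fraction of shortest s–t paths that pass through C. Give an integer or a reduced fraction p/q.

Pairs whose geodesics pass through C — E–I: 1/2; E–D: 1; E–A: 1; E–B: 1; E–F: 1; E–H: 1; G–D: 1; G–A: 1; G–B: 1; G–F: 1; G–H: 1; I–D: 1; I–A: 1; I–B: 1 … (+2 more pairs).
All other pairs contribute 0.
Summing the contributions gives betweenness(C) = 31/2.

31/2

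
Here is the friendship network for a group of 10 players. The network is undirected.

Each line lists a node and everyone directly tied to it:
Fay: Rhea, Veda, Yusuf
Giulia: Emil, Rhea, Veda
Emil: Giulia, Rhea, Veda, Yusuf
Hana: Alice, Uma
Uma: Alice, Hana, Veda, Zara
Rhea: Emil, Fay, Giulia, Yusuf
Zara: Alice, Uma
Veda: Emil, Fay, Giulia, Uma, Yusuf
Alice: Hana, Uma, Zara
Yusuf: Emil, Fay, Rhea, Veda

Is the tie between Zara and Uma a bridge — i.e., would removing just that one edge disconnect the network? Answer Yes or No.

Even without that edge, Zara still reaches Uma via Zara – Alice – Uma, so the network stays connected. Not a bridge.

No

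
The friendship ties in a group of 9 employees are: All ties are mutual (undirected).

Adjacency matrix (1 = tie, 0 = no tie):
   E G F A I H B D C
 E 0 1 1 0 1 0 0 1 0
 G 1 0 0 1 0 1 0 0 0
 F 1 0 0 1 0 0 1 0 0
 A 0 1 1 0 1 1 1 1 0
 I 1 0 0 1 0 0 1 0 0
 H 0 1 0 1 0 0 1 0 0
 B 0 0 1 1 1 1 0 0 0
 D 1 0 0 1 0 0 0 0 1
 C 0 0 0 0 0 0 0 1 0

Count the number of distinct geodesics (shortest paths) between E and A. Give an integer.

The shortest distance is 2. The length-2 paths are: E–G–A; E–F–A; E–I–A; E–D–A.
That gives 4 distinct shortest paths.

4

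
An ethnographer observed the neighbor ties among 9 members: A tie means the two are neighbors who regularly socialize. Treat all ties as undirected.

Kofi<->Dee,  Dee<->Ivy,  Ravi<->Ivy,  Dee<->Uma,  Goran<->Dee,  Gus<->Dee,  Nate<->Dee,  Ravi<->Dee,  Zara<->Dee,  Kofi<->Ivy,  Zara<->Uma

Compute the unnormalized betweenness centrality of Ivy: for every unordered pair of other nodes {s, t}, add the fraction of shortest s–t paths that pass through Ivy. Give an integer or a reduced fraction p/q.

Pairs whose geodesics pass through Ivy — Ravi–Kofi: 1/2.
All other pairs contribute 0.
Summing the contributions gives betweenness(Ivy) = 1/2.

1/2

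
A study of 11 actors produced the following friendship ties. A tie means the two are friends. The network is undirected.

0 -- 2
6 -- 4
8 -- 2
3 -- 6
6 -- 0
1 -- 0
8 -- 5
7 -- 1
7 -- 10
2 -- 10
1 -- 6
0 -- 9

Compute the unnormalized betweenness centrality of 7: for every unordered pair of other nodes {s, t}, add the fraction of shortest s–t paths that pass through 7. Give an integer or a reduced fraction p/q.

Pairs whose geodesics pass through 7 — 1–10: 1; 3–10: 1/2; 4–10: 1/2; 6–10: 1/2.
All other pairs contribute 0.
Summing the contributions gives betweenness(7) = 5/2.

5/2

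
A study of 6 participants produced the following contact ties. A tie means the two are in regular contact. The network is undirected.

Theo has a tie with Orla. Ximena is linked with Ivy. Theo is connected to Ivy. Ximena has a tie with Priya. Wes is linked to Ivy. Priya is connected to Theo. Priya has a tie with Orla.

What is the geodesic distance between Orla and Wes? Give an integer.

One shortest route is Orla – Theo – Ivy – Wes, which uses 3 edges, and at distance 2 from Orla we only reach {Ivy, Ximena}, which does not include Wes. So d(Orla,Wes) = 3.

3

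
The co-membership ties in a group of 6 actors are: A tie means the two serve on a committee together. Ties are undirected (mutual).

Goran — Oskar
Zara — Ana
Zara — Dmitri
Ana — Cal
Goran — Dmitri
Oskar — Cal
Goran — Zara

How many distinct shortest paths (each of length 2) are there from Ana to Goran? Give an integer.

The shortest distance is 2, and the only length-2 path is Ana–Zara–Goran. So there is exactly 1 shortest path.

1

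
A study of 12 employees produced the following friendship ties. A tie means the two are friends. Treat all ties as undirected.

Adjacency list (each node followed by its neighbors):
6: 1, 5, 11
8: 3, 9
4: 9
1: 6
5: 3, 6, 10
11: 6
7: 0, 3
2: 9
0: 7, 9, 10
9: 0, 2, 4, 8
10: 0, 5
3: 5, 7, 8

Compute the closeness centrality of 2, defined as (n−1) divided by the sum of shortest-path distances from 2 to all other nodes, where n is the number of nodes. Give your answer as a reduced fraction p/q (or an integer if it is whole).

11/37

Distances from 2: 0:2, 1:6, 3:3, 4:2, 5:4, 6:5, 7:3, 8:2, 9:1, 10:3, 11:6. Sum = 37.
n = 12, so closeness = 11/37.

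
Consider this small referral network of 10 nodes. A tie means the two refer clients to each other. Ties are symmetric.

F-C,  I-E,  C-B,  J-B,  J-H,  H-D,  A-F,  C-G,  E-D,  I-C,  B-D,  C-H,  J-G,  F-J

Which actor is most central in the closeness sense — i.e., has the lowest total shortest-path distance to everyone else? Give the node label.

C

Farness (sum of distances to all others) for each node — A:25, B:16, C:13, D:19, E:21, F:17, G:19, H:16, I:18, J:16.
The smallest farness is 13, for C, so C has the highest closeness.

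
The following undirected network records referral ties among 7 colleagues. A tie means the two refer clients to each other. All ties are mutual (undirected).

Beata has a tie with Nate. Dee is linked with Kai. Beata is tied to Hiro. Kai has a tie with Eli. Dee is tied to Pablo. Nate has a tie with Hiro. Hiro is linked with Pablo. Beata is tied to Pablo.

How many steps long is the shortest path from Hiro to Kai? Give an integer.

3

One shortest route is Hiro – Pablo – Dee – Kai, which uses 3 edges, and at distance 2 from Hiro we only reach {Dee}, which does not include Kai. So d(Hiro,Kai) = 3.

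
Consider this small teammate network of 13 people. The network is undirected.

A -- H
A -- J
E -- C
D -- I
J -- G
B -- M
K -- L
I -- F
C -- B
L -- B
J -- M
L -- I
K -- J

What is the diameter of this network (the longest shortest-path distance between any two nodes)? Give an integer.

6

Eccentricity of each node (its greatest distance to any other): A:5, B:4, C:5, D:6, E:6, F:6, G:5, H:6, I:5, J:4, K:4, L:4, M:4.
The maximum eccentricity is 6, realized for instance by the pair E–H via E – C – B – M – J – A – H. So the diameter is 6.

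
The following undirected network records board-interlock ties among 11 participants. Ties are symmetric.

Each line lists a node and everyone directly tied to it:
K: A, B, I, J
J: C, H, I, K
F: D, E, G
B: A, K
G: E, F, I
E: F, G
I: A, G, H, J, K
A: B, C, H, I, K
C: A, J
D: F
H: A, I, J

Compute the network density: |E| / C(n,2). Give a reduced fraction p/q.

There are 17 edges and 11 nodes, so the maximum possible is C(11,2) = 55.
Density = 17/55.

17/55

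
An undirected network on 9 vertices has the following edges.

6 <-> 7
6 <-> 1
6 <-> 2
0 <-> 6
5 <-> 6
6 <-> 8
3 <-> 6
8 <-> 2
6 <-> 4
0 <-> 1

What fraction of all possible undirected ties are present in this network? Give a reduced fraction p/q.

5/18

There are 10 edges and 9 nodes, so the maximum possible is C(9,2) = 36.
Density = 10/36 = 5/18.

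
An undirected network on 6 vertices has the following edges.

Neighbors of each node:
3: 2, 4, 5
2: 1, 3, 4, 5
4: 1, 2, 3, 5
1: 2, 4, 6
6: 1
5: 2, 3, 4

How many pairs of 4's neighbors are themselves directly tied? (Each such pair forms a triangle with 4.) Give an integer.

4's neighbors: 1, 2, 3, and 5.
Neighbor pairs that are themselves tied: 4–1–2; 4–2–3; 4–2–5; 4–3–5. Each forms one triangle with 4, for 4 in total.

4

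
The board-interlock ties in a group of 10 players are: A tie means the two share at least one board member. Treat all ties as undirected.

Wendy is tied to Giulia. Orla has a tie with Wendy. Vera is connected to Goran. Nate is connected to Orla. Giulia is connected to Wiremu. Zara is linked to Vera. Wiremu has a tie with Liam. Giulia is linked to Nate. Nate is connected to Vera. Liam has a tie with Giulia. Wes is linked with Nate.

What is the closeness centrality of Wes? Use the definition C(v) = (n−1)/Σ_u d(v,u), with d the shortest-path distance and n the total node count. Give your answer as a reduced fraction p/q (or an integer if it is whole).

9/22

Distances from Wes: Giulia:2, Goran:3, Liam:3, Nate:1, Orla:2, Vera:2, Wendy:3, Wiremu:3, Zara:3. Sum = 22.
n = 10, so closeness = 9/22.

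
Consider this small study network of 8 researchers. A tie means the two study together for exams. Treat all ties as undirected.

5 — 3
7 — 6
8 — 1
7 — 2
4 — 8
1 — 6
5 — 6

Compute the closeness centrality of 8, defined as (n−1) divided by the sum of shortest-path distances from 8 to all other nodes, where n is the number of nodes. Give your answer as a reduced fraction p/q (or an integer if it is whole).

Distances from 8: 1:1, 2:4, 3:4, 4:1, 5:3, 6:2, 7:3. Sum = 18.
n = 8, so closeness = 7/18.

7/18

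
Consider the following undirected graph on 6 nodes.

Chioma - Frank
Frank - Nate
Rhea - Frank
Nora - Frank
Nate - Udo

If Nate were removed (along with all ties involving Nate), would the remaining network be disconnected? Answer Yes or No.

Removing Nate leaves {Chioma, Frank, Nora, and Rhea} with no path to {Udo}, so the network splits into 2 components. Nate is a cut vertex.

Yes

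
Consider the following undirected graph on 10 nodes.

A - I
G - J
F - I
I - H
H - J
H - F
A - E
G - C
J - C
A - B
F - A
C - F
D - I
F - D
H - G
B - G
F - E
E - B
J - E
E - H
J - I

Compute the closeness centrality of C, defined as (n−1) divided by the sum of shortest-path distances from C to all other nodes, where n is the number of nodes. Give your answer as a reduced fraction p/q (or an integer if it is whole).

Distances from C: A:2, B:2, D:2, E:2, F:1, G:1, H:2, I:2, J:1. Sum = 15.
n = 10, so closeness = 9/15 = 3/5.

3/5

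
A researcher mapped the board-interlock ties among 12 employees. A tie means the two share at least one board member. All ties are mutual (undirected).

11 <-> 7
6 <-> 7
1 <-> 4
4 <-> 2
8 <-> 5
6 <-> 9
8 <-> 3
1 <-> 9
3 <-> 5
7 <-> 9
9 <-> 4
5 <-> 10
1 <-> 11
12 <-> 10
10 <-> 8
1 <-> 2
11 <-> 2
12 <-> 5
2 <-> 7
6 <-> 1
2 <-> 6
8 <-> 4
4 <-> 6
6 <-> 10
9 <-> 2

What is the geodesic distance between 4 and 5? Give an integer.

2

One shortest route is 4 – 8 – 5, which uses 2 edges, and 4 and 5 are not directly tied, so nothing shorter exists. So d(4,5) = 2.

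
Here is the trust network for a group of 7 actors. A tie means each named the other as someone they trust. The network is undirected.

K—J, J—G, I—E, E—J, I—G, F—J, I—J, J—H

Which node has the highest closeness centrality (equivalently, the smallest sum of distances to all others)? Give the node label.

J

Farness (sum of distances to all others) for each node — E:10, F:11, G:10, H:11, I:9, J:6, K:11.
The smallest farness is 6, for J, so J has the highest closeness.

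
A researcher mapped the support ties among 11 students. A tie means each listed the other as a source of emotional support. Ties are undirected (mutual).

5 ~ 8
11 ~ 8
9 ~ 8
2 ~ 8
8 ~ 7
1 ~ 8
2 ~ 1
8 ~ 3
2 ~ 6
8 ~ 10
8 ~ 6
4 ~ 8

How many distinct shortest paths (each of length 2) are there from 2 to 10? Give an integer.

The shortest distance is 2, and the only length-2 path is 2–8–10. So there is exactly 1 shortest path.

1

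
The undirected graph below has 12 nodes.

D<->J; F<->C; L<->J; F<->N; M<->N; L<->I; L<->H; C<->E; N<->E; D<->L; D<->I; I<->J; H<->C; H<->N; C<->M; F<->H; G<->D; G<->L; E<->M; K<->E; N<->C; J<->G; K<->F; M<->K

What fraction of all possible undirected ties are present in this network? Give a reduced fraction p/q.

There are 24 edges and 12 nodes, so the maximum possible is C(12,2) = 66.
Density = 24/66 = 4/11.

4/11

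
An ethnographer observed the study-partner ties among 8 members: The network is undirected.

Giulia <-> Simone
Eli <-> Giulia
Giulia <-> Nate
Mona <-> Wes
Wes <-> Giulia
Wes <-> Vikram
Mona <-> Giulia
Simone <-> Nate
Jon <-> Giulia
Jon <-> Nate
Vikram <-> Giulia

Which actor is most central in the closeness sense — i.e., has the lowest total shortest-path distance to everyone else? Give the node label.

Farness (sum of distances to all others) for each node — Eli:13, Giulia:7, Jon:12, Mona:12, Nate:11, Simone:12, Vikram:12, Wes:11.
The smallest farness is 7, for Giulia, so Giulia has the highest closeness.

Giulia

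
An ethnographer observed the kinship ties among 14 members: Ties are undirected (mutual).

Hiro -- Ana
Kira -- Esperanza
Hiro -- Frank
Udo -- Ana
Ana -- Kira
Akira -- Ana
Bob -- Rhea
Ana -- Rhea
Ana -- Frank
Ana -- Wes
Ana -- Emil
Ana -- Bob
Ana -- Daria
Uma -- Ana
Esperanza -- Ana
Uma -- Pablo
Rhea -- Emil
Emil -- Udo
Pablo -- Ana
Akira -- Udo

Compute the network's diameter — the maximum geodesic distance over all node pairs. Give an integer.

2

Eccentricity of each node (its greatest distance to any other): Akira:2, Ana:1, Bob:2, Daria:2, Emil:2, Esperanza:2, Frank:2, Hiro:2, Kira:2, Pablo:2, Rhea:2, Udo:2, Uma:2, Wes:2.
The maximum eccentricity is 2, realized for instance by the pair Wes–Akira via Wes – Ana – Akira. So the diameter is 2.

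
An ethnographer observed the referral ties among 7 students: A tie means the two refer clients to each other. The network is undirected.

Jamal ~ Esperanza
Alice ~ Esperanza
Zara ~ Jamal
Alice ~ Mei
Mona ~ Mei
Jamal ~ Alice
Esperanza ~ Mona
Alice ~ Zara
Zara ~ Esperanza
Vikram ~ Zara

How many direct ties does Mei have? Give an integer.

2

Mei is directly tied to Alice and Mona. That is 2 neighbors, so the degree of Mei is 2.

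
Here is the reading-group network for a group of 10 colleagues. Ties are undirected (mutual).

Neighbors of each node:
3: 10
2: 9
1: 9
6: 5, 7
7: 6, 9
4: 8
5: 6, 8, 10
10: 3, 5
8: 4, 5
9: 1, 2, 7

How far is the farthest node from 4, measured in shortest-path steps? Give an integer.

6

Distances from 4: 1:6, 2:6, 3:4, 5:2, 6:3, 7:4, 8:1, 9:5, 10:3.
The largest is 6 (to 2 and 1), so the eccentricity of 4 is 6.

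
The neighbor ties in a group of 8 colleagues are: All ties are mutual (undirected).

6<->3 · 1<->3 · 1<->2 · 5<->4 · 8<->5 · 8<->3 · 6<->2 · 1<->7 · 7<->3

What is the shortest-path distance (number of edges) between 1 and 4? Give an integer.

4

One shortest route is 1 – 3 – 8 – 5 – 4, which uses 4 edges, and at distance 3 from 1 we only reach {5}, which does not include 4. So d(1,4) = 4.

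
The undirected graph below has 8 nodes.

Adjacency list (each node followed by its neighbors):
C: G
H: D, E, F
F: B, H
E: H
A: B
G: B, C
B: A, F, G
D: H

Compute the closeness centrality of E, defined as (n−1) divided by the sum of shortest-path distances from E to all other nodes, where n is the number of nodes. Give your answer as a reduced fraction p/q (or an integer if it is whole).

Distances from E: A:4, B:3, C:5, D:2, F:2, G:4, H:1. Sum = 21.
n = 8, so closeness = 7/21 = 1/3.

1/3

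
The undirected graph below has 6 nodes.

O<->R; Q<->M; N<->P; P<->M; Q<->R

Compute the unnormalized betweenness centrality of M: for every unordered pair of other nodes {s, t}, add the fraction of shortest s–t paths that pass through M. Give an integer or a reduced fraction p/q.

6

Pairs whose geodesics pass through M — P–O: 1; P–R: 1; P–Q: 1; O–N: 1; R–N: 1; Q–N: 1.
All other pairs contribute 0.
Summing the contributions gives betweenness(M) = 6.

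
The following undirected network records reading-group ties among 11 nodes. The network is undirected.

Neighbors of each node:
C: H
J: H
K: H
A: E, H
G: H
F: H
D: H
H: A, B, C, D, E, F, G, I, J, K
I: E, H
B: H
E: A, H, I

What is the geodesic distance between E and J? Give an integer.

One shortest route is E – H – J, which uses 2 edges, and E and J are not directly tied, so nothing shorter exists. So d(E,J) = 2.

2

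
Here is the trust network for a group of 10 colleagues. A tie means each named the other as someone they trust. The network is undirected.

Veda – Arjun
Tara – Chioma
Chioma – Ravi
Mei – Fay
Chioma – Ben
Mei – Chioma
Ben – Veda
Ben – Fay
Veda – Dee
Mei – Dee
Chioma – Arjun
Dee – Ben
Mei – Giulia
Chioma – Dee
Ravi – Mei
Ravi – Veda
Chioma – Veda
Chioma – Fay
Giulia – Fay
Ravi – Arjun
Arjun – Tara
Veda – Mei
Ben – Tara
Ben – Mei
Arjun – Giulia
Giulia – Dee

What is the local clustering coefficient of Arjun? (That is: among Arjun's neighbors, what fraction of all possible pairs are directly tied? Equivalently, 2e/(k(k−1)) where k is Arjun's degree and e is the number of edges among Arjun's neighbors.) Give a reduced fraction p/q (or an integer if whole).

2/5

Arjun's neighbors: Chioma, Giulia, Ravi, Tara, and Veda (k = 5).
Possible neighbor pairs: C(5,2) = 10. Edges among them: Chioma–Ravi, Chioma–Tara, Chioma–Veda, Ravi–Veda → e = 4.
Clustering(Arjun) = 4/10 = 2/5.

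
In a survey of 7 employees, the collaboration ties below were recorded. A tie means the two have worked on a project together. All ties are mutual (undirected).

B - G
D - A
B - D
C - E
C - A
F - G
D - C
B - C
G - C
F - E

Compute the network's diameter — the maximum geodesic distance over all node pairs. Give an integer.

Eccentricity of each node (its greatest distance to any other): A:3, B:2, C:2, D:3, E:2, F:3, G:2.
The maximum eccentricity is 3, realized for instance by the pair A–F via A – C – G – F. So the diameter is 3.

3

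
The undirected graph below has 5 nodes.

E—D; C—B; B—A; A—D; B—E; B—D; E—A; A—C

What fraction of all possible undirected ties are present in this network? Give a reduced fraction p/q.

4/5

There are 8 edges and 5 nodes, so the maximum possible is C(5,2) = 10.
Density = 8/10 = 4/5.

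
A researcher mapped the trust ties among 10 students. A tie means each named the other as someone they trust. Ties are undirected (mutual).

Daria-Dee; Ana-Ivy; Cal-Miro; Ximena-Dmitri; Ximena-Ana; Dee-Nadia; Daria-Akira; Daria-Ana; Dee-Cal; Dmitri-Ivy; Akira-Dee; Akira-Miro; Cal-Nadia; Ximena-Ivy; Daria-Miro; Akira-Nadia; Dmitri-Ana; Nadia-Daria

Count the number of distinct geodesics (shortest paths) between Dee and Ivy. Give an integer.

The shortest distance is 3, and the only length-3 path is Dee–Daria–Ana–Ivy. So there is exactly 1 shortest path.

1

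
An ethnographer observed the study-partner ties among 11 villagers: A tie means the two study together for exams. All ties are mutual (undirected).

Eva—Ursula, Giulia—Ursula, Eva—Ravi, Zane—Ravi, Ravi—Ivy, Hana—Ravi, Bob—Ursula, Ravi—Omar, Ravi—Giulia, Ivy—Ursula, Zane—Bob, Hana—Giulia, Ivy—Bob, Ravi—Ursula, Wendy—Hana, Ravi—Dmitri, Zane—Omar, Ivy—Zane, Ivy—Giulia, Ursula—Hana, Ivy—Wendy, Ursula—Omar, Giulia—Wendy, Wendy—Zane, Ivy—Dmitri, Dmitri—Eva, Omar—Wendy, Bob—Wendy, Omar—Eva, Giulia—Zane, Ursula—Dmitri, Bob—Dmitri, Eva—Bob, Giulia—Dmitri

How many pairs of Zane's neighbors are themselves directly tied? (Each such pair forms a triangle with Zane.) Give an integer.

9

Zane's neighbors: Bob, Giulia, Ivy, Omar, Ravi, and Wendy.
Neighbor pairs that are themselves tied: Zane–Bob–Ivy; Zane–Bob–Wendy; Zane–Giulia–Ivy; Zane–Giulia–Ravi; Zane–Giulia–Wendy; Zane–Ivy–Ravi; Zane–Ivy–Wendy; Zane–Omar–Ravi; Zane–Omar–Wendy. Each forms one triangle with Zane, for 9 in total.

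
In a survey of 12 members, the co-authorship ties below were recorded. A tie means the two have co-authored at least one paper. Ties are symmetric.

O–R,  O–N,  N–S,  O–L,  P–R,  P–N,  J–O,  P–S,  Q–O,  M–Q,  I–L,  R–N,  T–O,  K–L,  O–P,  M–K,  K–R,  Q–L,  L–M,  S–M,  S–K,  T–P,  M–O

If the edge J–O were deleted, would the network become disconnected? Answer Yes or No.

Yes

Without the J–O edge there is no alternate route between J and O, so the network disconnects. It is a bridge.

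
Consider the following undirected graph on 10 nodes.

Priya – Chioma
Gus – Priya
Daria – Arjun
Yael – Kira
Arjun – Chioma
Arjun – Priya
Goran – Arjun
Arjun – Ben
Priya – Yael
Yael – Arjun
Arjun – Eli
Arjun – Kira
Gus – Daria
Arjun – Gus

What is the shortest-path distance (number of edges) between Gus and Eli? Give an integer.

2

One shortest route is Gus – Arjun – Eli, which uses 2 edges, and Gus and Eli are not directly tied, so nothing shorter exists. So d(Gus,Eli) = 2.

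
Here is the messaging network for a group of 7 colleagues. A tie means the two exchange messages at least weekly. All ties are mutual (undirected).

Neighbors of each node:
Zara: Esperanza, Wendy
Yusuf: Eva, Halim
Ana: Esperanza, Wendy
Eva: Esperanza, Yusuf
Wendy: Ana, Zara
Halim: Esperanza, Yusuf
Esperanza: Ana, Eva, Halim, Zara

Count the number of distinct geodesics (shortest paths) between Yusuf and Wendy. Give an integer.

The shortest distance is 4. The length-4 paths are: Yusuf–Halim–Esperanza–Ana–Wendy; Yusuf–Eva–Esperanza–Ana–Wendy; Yusuf–Halim–Esperanza–Zara–Wendy; Yusuf–Eva–Esperanza–Zara–Wendy.
That gives 4 distinct shortest paths.

4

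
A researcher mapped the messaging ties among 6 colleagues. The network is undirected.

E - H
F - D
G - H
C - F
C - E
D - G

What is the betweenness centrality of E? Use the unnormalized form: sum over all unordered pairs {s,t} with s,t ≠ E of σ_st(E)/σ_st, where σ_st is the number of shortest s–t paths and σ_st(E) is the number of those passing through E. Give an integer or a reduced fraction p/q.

Pairs whose geodesics pass through E — H–F: 1/2; H–C: 1; G–C: 1/2.
All other pairs contribute 0.
Summing the contributions gives betweenness(E) = 2.

2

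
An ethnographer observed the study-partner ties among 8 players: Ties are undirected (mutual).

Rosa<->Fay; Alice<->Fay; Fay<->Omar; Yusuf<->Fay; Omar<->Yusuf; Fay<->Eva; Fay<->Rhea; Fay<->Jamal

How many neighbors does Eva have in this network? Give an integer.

1

Eva is directly tied to Fay. That is 1 neighbor, so the degree of Eva is 1.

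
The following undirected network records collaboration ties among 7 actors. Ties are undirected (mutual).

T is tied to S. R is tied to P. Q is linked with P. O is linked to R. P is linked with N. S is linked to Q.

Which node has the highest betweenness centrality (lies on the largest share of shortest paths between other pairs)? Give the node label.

Unnormalized betweenness of each node: N:0, O:0, P:11, Q:8, R:5, S:5, T:0.
P has the largest value, 11, making it the main broker — the node through which the most shortest paths run.

P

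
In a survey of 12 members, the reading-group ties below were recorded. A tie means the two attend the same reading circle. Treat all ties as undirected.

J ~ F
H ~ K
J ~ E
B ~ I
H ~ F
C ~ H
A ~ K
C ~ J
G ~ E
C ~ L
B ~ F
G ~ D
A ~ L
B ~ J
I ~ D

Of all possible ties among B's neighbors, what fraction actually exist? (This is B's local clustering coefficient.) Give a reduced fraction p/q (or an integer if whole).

1/3

B's neighbors: F, I, and J (k = 3).
Possible neighbor pairs: C(3,2) = 3. Edges among them: F–J → e = 1.
Clustering(B) = 1/3.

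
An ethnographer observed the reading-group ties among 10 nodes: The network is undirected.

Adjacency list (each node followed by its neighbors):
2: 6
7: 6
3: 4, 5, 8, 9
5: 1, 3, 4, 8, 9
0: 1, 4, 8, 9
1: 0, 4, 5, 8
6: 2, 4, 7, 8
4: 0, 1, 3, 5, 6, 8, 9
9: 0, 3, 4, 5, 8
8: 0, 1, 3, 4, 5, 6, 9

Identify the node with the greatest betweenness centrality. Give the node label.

Unnormalized betweenness of each node: 0:1/4, 1:1/4, 2:0, 3:0, 4:26/3, 5:7/12, 6:15, 7:0, 8:26/3, 9:7/12.
6 has the largest value, 15, making it the main broker — the node through which the most shortest paths run.

6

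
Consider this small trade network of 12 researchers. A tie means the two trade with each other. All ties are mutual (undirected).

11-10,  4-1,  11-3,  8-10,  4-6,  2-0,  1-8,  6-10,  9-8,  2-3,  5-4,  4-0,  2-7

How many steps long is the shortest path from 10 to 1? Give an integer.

One shortest route is 10 – 8 – 1, which uses 2 edges, and 10 and 1 are not directly tied, so nothing shorter exists. So d(10,1) = 2.

2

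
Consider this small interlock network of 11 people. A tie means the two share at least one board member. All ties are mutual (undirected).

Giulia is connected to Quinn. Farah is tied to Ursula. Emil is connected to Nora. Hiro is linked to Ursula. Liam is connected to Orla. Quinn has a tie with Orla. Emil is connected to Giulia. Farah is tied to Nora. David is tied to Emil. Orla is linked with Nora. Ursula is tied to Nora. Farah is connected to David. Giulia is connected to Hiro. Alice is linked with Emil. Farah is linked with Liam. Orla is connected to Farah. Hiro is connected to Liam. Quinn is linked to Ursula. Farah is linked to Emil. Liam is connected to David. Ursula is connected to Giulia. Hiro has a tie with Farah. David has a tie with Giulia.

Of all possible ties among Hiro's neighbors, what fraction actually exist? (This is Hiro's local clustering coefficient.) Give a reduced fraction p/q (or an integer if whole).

1/2

Hiro's neighbors: Farah, Giulia, Liam, and Ursula (k = 4).
Possible neighbor pairs: C(4,2) = 6. Edges among them: Farah–Liam, Farah–Ursula, Giulia–Ursula → e = 3.
Clustering(Hiro) = 3/6 = 1/2.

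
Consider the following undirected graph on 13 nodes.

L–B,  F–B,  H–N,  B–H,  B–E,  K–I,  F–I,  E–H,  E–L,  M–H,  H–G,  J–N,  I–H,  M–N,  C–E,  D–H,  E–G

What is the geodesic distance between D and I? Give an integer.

One shortest route is D – H – I, which uses 2 edges, and D and I are not directly tied, so nothing shorter exists. So d(D,I) = 2.

2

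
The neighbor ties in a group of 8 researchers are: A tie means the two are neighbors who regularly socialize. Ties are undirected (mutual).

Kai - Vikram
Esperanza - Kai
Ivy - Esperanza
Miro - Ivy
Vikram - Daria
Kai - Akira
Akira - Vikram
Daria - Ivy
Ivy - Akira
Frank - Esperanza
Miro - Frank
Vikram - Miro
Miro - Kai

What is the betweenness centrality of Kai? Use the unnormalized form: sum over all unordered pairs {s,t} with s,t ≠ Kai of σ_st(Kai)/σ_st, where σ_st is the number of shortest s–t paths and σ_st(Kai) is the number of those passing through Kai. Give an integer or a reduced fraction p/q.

Pairs whose geodesics pass through Kai — Vikram–Esperanza: 1; Akira–Esperanza: 1/2; Akira–Miro: 1/3; Akira–Frank: 2/5; Esperanza–Miro: 1/3.
All other pairs contribute 0.
Summing the contributions gives betweenness(Kai) = 77/30.

77/30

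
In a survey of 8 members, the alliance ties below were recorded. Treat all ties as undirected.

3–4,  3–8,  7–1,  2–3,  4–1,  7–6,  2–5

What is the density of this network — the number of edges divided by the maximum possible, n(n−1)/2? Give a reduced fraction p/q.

There are 7 edges and 8 nodes, so the maximum possible is C(8,2) = 28.
Density = 7/28 = 1/4.

1/4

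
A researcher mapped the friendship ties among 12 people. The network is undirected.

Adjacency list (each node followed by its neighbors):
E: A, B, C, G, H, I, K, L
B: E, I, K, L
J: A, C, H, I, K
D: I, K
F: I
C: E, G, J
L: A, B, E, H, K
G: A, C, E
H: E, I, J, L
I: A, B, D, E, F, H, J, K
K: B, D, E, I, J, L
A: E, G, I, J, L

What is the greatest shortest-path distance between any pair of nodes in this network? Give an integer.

Eccentricity of each node (its greatest distance to any other): A:2, B:2, C:3, D:3, E:2, F:3, G:3, H:2, I:2, J:2, K:2, L:3.
The maximum eccentricity is 3, realized for instance by the pair G–D via G – E – K – D. So the diameter is 3.

3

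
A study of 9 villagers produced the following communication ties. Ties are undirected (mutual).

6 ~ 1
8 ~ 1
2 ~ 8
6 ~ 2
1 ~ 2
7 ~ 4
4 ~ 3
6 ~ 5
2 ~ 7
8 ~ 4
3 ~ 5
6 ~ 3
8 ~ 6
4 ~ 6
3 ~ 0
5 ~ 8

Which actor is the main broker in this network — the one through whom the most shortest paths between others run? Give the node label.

3

Unnormalized betweenness of each node: 0:0, 1:0, 2:12/5, 3:113/15, 4:64/15, 5:2/3, 6:217/30, 7:1/3, 8:77/30.
3 has the largest value, 113/15, making it the main broker — the node through which the most shortest paths run.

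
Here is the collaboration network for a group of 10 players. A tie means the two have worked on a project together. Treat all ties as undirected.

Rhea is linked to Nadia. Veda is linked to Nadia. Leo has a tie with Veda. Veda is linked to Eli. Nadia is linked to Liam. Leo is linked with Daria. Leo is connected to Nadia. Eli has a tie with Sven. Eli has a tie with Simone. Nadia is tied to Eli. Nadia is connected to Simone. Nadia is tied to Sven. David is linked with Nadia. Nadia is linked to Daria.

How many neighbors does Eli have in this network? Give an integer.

Eli is directly tied to Nadia, Simone, Sven, and Veda. That is 4 neighbors, so the degree of Eli is 4.

4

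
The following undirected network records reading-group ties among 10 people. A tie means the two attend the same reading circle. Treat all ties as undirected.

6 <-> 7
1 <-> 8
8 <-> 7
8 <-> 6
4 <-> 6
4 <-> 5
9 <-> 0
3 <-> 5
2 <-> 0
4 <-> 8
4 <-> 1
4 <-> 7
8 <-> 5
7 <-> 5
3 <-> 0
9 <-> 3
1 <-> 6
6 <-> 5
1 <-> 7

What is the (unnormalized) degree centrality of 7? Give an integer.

7 is directly tied to 1, 4, 5, 6, and 8. That is 5 neighbors, so the degree of 7 is 5.

5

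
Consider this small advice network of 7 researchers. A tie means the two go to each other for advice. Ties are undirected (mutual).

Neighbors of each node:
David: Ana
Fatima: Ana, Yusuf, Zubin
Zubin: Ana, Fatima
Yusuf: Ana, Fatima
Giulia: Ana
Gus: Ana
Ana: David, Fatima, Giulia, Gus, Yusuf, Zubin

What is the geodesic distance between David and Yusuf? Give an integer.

2

One shortest route is David – Ana – Yusuf, which uses 2 edges, and David and Yusuf are not directly tied, so nothing shorter exists. So d(David,Yusuf) = 2.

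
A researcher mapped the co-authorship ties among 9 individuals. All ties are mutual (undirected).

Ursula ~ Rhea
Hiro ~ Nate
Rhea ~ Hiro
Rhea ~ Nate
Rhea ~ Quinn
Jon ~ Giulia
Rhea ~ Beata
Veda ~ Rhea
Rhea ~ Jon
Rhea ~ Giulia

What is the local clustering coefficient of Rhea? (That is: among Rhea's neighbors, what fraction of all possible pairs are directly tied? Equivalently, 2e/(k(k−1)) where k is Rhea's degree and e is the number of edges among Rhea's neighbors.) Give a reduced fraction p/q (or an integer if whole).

1/14

Rhea's neighbors: Beata, Giulia, Hiro, Jon, Nate, Quinn, Ursula, and Veda (k = 8).
Possible neighbor pairs: C(8,2) = 28. Edges among them: Giulia–Jon, Hiro–Nate → e = 2.
Clustering(Rhea) = 2/28 = 1/14.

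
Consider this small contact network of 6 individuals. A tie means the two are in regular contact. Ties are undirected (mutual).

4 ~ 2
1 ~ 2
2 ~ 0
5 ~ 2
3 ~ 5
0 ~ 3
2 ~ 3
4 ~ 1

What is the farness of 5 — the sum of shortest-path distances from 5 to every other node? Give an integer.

8

Distances from 5: 0:2, 1:2, 2:1, 3:1, 4:2.
Sum = 2 + 2 + 1 + 1 + 2 = 8.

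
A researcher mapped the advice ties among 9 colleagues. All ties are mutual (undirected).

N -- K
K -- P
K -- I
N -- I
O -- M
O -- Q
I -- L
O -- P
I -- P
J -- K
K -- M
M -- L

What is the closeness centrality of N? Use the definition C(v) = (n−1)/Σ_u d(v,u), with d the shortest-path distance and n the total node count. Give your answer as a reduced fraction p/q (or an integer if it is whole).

Distances from N: I:1, J:2, K:1, L:2, M:2, O:3, P:2, Q:4. Sum = 17.
n = 9, so closeness = 8/17.

8/17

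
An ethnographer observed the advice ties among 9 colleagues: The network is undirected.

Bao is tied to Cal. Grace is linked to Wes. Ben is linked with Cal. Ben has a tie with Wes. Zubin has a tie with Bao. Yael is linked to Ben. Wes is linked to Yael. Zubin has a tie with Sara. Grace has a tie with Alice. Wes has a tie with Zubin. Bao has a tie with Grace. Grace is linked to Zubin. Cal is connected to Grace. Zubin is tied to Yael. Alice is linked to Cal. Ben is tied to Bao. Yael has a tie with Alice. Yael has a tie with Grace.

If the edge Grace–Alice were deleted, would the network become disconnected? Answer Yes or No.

Even without that edge, Grace still reaches Alice via Grace – Yael – Alice, so the network stays connected. Not a bridge.

No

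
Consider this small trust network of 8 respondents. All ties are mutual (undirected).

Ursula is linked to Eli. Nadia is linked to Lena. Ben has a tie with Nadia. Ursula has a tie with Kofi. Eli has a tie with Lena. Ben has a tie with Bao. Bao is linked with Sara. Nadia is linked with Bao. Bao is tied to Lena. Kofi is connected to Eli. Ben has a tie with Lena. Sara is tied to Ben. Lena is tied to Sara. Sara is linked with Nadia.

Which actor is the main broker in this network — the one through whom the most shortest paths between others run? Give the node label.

Lena

Unnormalized betweenness of each node: Bao:0, Ben:0, Eli:10, Kofi:0, Lena:12, Nadia:0, Sara:0, Ursula:0.
Lena has the largest value, 12, making it the main broker — the node through which the most shortest paths run.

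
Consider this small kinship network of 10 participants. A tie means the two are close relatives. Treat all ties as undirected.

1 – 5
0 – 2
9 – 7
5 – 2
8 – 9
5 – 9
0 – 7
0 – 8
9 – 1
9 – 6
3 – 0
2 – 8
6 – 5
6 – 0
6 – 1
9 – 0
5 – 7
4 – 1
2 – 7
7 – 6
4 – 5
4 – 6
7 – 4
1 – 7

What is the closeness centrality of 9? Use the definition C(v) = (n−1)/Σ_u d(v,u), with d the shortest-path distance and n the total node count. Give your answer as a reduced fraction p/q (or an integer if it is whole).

3/4

Distances from 9: 0:1, 1:1, 2:2, 3:2, 4:2, 5:1, 6:1, 7:1, 8:1. Sum = 12.
n = 10, so closeness = 9/12 = 3/4.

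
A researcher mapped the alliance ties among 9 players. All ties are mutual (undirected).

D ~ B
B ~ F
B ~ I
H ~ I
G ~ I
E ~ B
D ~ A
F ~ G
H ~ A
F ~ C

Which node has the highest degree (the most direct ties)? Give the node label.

B

Degrees — A:2, B:4, C:1, D:2, E:1, F:3, G:2, H:2, I:3.
The maximum is 4, attained only by B.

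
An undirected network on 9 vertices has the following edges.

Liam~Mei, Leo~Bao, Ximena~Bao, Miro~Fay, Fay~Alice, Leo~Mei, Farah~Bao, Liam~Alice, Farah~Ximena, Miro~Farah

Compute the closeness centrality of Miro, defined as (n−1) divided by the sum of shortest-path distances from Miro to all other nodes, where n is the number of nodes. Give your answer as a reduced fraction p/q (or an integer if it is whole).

4/9

Distances from Miro: Alice:2, Bao:2, Farah:1, Fay:1, Leo:3, Liam:3, Mei:4, Ximena:2. Sum = 18.
n = 9, so closeness = 8/18 = 4/9.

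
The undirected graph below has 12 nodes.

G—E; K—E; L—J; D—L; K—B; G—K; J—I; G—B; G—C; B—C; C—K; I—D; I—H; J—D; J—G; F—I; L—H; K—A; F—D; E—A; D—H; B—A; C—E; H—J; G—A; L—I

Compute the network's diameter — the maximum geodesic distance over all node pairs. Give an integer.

4

Eccentricity of each node (its greatest distance to any other): A:4, B:4, C:4, D:3, E:4, F:4, G:3, H:3, I:3, J:2, K:4, L:3.
The maximum eccentricity is 4, realized for instance by the pair F–K via F – I – J – G – K. So the diameter is 4.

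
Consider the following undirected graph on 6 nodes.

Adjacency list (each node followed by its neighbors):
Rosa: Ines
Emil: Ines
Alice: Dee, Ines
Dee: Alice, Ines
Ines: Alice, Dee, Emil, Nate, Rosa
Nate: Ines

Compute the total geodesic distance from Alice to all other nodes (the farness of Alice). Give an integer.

8

Distances from Alice: Dee:1, Emil:2, Ines:1, Nate:2, Rosa:2.
Sum = 1 + 2 + 1 + 2 + 2 = 8.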